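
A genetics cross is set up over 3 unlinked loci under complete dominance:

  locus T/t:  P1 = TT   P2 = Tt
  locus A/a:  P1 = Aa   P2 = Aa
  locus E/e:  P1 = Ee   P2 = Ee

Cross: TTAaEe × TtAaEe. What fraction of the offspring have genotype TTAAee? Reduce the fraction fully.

P(TTAAee) = 1/32

TTAaEe gametes: TAE×2, TAe×2, TaE×2, Tae×2
TtAaEe gametes: TAE×1, TAe×1, TaE×1, Tae×1, tAE×1, tAe×1, taE×1, tae×1
TTAaEe×TtAaEe grid (8·8=64): TTAAEE=2 TTAAEe=4 TTAAee=2 TTAaEE=4 TTAaEe=8 TTAaee=4 TTaaEE=2 TTaaEe=4 TTaaee=2 TtAAEE=2 TtAAEe=4 TtAAee=2 TtAaEE=4 TtAaEe=8 TtAaee=4 TtaaEE=2 TtaaEe=4 Ttaaee=2
TTAAee hits 2/64; gcd=2; 2÷2/64÷2 = 1/32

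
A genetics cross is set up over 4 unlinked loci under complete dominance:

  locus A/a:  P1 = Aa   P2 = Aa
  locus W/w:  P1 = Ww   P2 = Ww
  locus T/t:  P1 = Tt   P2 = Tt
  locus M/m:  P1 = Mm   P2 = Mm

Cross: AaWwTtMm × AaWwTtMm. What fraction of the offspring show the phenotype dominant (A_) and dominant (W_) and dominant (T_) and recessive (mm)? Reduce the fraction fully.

P(A_ W_ T_ mm) = 27/256

AaWwTtMm gametes: AWTM×1, AWTm×1, AWtM×1, AWtm×1, AwTM×1, AwTm×1, AwtM×1, Awtm×1, aWTM×1, aWTm×1, aWtM×1, aWtm×1, awTM×1, awTm×1, awtM×1, awtm×1
AaWwTtMm gametes: AWTM×1, AWTm×1, AWtM×1, AWtm×1, AwTM×1, AwTm×1, AwtM×1, Awtm×1, aWTM×1, aWTm×1, aWtM×1, aWtm×1, awTM×1, awTm×1, awtM×1, awtm×1
AaWwTtMm×AaWwTtMm grid (16·16=256): AAWWTTMM=1 AAWWTTMm=2 AAWWTTmm=1 AAWWTtMM=2 AAWWTtMm=4 AAWWTtmm=2 AAWWttMM=1 AAWWttMm=2 AAWWttmm=1 AAWwTTMM=2 AAWwTTMm=4 AAWwTTmm=2 AAWwTtMM=4 AAWwTtMm=8 AAWwTtmm=4 AAWwttMM=2 AAWwttMm=4 AAWwttmm=2 AAwwTTMM=1 AAwwTTMm=2 AAwwTTmm=1 AAwwTtMM=2 AAwwTtMm=4 AAwwTtmm=2 AAwwttMM=1 AAwwttMm=2 AAwwttmm=1 AaWWTTMM=2 AaWWTTMm=4 AaWWTTmm=2 AaWWTtMM=4 AaWWTtMm=8 AaWWTtmm=4 AaWWttMM=2 AaWWttMm=4 AaWWttmm=2 AaWwTTMM=4 AaWwTTMm=8 AaWwTTmm=4 AaWwTtMM=8 AaWwTtMm=16 AaWwTtmm=8 AaWwttMM=4 AaWwttMm=8 AaWwttmm=4 AawwTTMM=2 AawwTTMm=4 AawwTTmm=2 AawwTtMM=4 AawwTtMm=8 AawwTtmm=4 AawwttMM=2 AawwttMm=4 Aawwttmm=2 aaWWTTMM=1 aaWWTTMm=2 aaWWTTmm=1 aaWWTtMM=2 aaWWTtMm=4 aaWWTtmm=2 aaWWttMM=1 aaWWttMm=2 aaWWttmm=1 aaWwTTMM=2 aaWwTTMm=4 aaWwTTmm=2 aaWwTtMM=4 aaWwTtMm=8 aaWwTtmm=4 aaWwttMM=2 aaWwttMm=4 aaWwttmm=2 aawwTTMM=1 aawwTTMm=2 aawwTTmm=1 aawwTtMM=2 aawwTtMm=4 aawwTtmm=2 aawwttMM=1 aawwttMm=2 aawwttmm=1
A_ W_ T_ mm hits 27/256; gcd=1; 27÷1/256÷1 = 27/256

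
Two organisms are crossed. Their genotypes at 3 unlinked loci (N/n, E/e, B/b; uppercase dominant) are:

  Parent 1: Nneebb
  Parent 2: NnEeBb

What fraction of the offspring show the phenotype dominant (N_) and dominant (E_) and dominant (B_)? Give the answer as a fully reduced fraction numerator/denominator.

P(N_ E_ B_) = 3/16

Nneebb gametes: Neb×4, neb×4
NnEeBb gametes: NEB×1, NEb×1, NeB×1, Neb×1, nEB×1, nEb×1, neB×1, neb×1
Nneebb×NnEeBb grid (8·8=64): NNEeBb=4 NNEebb=4 NNeeBb=4 NNeebb=4 NnEeBb=8 NnEebb=8 NneeBb=8 Nneebb=8 nnEeBb=4 nnEebb=4 nneeBb=4 nneebb=4
N_ E_ B_ hits 12/64; gcd=4; 12÷4/64÷4 = 3/16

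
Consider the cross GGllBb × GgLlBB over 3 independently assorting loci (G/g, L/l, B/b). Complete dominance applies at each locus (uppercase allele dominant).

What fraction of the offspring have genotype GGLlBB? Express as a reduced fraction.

GGllBb gametes: GlB×4, Glb×4
GgLlBB gametes: GLB×2, GlB×2, gLB×2, glB×2
GGllBb×GgLlBB grid (8·8=64): GGLlBB=8 GGLlBb=8 GGllBB=8 GGllBb=8 GgLlBB=8 GgLlBb=8 GgllBB=8 GgllBb=8
GGLlBB hits 8/64; gcd=8; 8÷8/64÷8 = 1/8

P(GGLlBB) = 1/8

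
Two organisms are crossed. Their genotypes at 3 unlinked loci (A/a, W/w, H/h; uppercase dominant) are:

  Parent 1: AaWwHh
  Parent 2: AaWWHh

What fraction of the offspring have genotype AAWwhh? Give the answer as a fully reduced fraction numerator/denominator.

P(AAWwhh) = 1/32

AaWwHh gametes: AWH×1, AWh×1, AwH×1, Awh×1, aWH×1, aWh×1, awH×1, awh×1
AaWWHh gametes: AWH×2, AWh×2, aWH×2, aWh×2
AaWwHh×AaWWHh grid (8·8=64): AAWWHH=2 AAWWHh=4 AAWWhh=2 AAWwHH=2 AAWwHh=4 AAWwhh=2 AaWWHH=4 AaWWHh=8 AaWWhh=4 AaWwHH=4 AaWwHh=8 AaWwhh=4 aaWWHH=2 aaWWHh=4 aaWWhh=2 aaWwHH=2 aaWwHh=4 aaWwhh=2
AAWwhh hits 2/64; gcd=2; 2÷2/64÷2 = 1/32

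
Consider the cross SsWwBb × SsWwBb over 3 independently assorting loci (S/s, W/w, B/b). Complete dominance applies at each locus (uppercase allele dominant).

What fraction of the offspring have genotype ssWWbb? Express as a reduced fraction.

P(ssWWbb) = 1/64

SsWwBb gametes: SWB×1, SWb×1, SwB×1, Swb×1, sWB×1, sWb×1, swB×1, swb×1
SsWwBb gametes: SWB×1, SWb×1, SwB×1, Swb×1, sWB×1, sWb×1, swB×1, swb×1
SsWwBb×SsWwBb grid (8·8=64): SSWWBB=1 SSWWBb=2 SSWWbb=1 SSWwBB=2 SSWwBb=4 SSWwbb=2 SSwwBB=1 SSwwBb=2 SSwwbb=1 SsWWBB=2 SsWWBb=4 SsWWbb=2 SsWwBB=4 SsWwBb=8 SsWwbb=4 SswwBB=2 SswwBb=4 Sswwbb=2 ssWWBB=1 ssWWBb=2 ssWWbb=1 ssWwBB=2 ssWwBb=4 ssWwbb=2 sswwBB=1 sswwBb=2 sswwbb=1
ssWWbb hits 1/64; gcd=1; 1÷1/64÷1 = 1/64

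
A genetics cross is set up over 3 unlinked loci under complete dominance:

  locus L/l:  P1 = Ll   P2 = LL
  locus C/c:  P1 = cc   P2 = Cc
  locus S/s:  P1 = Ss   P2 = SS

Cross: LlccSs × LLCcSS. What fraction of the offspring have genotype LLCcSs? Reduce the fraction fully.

LlccSs gametes: LcS×2, Lcs×2, lcS×2, lcs×2
LLCcSS gametes: LCS×4, LcS×4
LlccSs×LLCcSS grid (8·8=64): LLCcSS=8 LLCcSs=8 LLccSS=8 LLccSs=8 LlCcSS=8 LlCcSs=8 LlccSS=8 LlccSs=8
LLCcSs hits 8/64; gcd=8; 8÷8/64÷8 = 1/8

P(LLCcSs) = 1/8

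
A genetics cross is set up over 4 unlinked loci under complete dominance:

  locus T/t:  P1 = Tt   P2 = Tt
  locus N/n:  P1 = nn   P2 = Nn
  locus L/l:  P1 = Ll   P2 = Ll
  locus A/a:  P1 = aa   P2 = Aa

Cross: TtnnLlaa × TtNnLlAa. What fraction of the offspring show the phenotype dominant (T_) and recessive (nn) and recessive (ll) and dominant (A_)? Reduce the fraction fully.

P(T_ nn ll A_) = 3/64

TtnnLlaa gametes: TnLa×4, Tnla×4, tnLa×4, tnla×4
TtNnLlAa gametes: TNLA×1, TNLa×1, TNlA×1, TNla×1, TnLA×1, TnLa×1, TnlA×1, Tnla×1, tNLA×1, tNLa×1, tNlA×1, tNla×1, tnLA×1, tnLa×1, tnlA×1, tnla×1
TtnnLlaa×TtNnLlAa grid (16·16=256): TTNnLLAa=4 TTNnLLaa=4 TTNnLlAa=8 TTNnLlaa=8 TTNnllAa=4 TTNnllaa=4 TTnnLLAa=4 TTnnLLaa=4 TTnnLlAa=8 TTnnLlaa=8 TTnnllAa=4 TTnnllaa=4 TtNnLLAa=8 TtNnLLaa=8 TtNnLlAa=16 TtNnLlaa=16 TtNnllAa=8 TtNnllaa=8 TtnnLLAa=8 TtnnLLaa=8 TtnnLlAa=16 TtnnLlaa=16 TtnnllAa=8 Ttnnllaa=8 ttNnLLAa=4 ttNnLLaa=4 ttNnLlAa=8 ttNnLlaa=8 ttNnllAa=4 ttNnllaa=4 ttnnLLAa=4 ttnnLLaa=4 ttnnLlAa=8 ttnnLlaa=8 ttnnllAa=4 ttnnllaa=4
T_ nn ll A_ hits 12/256; gcd=4; 12÷4/256÷4 = 3/64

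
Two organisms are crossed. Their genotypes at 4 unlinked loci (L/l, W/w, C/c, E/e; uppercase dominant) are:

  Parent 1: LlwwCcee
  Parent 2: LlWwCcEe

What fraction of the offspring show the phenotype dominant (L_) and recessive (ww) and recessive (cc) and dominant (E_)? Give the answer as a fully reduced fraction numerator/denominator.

LlwwCcee gametes: LwCe×4, Lwce×4, lwCe×4, lwce×4
LlWwCcEe gametes: LWCE×1, LWCe×1, LWcE×1, LWce×1, LwCE×1, LwCe×1, LwcE×1, Lwce×1, lWCE×1, lWCe×1, lWcE×1, lWce×1, lwCE×1, lwCe×1, lwcE×1, lwce×1
LlwwCcee×LlWwCcEe grid (16·16=256): LLWwCCEe=4 LLWwCCee=4 LLWwCcEe=8 LLWwCcee=8 LLWwccEe=4 LLWwccee=4 LLwwCCEe=4 LLwwCCee=4 LLwwCcEe=8 LLwwCcee=8 LLwwccEe=4 LLwwccee=4 LlWwCCEe=8 LlWwCCee=8 LlWwCcEe=16 LlWwCcee=16 LlWwccEe=8 LlWwccee=8 LlwwCCEe=8 LlwwCCee=8 LlwwCcEe=16 LlwwCcee=16 LlwwccEe=8 Llwwccee=8 llWwCCEe=4 llWwCCee=4 llWwCcEe=8 llWwCcee=8 llWwccEe=4 llWwccee=4 llwwCCEe=4 llwwCCee=4 llwwCcEe=8 llwwCcee=8 llwwccEe=4 llwwccee=4
L_ ww cc E_ hits 12/256; gcd=4; 12÷4/256÷4 = 3/64

P(L_ ww cc E_) = 3/64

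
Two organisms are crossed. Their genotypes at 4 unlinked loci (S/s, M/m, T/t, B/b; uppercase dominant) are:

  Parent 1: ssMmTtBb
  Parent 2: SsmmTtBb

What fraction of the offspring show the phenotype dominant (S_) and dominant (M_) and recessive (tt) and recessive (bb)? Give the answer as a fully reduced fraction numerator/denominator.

P(S_ M_ tt bb) = 1/64

ssMmTtBb gametes: sMTB×2, sMTb×2, sMtB×2, sMtb×2, smTB×2, smTb×2, smtB×2, smtb×2
SsmmTtBb gametes: SmTB×2, SmTb×2, SmtB×2, Smtb×2, smTB×2, smTb×2, smtB×2, smtb×2
ssMmTtBb×SsmmTtBb grid (16·16=256): SsMmTTBB=4 SsMmTTBb=8 SsMmTTbb=4 SsMmTtBB=8 SsMmTtBb=16 SsMmTtbb=8 SsMmttBB=4 SsMmttBb=8 SsMmttbb=4 SsmmTTBB=4 SsmmTTBb=8 SsmmTTbb=4 SsmmTtBB=8 SsmmTtBb=16 SsmmTtbb=8 SsmmttBB=4 SsmmttBb=8 Ssmmttbb=4 ssMmTTBB=4 ssMmTTBb=8 ssMmTTbb=4 ssMmTtBB=8 ssMmTtBb=16 ssMmTtbb=8 ssMmttBB=4 ssMmttBb=8 ssMmttbb=4 ssmmTTBB=4 ssmmTTBb=8 ssmmTTbb=4 ssmmTtBB=8 ssmmTtBb=16 ssmmTtbb=8 ssmmttBB=4 ssmmttBb=8 ssmmttbb=4
S_ M_ tt bb hits 4/256; gcd=4; 4÷4/256÷4 = 1/64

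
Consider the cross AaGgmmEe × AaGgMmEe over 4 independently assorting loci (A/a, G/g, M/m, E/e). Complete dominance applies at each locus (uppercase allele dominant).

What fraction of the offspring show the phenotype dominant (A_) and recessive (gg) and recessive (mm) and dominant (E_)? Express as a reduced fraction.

AaGgmmEe gametes: AGmE×2, AGme×2, AgmE×2, Agme×2, aGmE×2, aGme×2, agmE×2, agme×2
AaGgMmEe gametes: AGME×1, AGMe×1, AGmE×1, AGme×1, AgME×1, AgMe×1, AgmE×1, Agme×1, aGME×1, aGMe×1, aGmE×1, aGme×1, agME×1, agMe×1, agmE×1, agme×1
AaGgmmEe×AaGgMmEe grid (16·16=256): AAGGMmEE=2 AAGGMmEe=4 AAGGMmee=2 AAGGmmEE=2 AAGGmmEe=4 AAGGmmee=2 AAGgMmEE=4 AAGgMmEe=8 AAGgMmee=4 AAGgmmEE=4 AAGgmmEe=8 AAGgmmee=4 AAggMmEE=2 AAggMmEe=4 AAggMmee=2 AAggmmEE=2 AAggmmEe=4 AAggmmee=2 AaGGMmEE=4 AaGGMmEe=8 AaGGMmee=4 AaGGmmEE=4 AaGGmmEe=8 AaGGmmee=4 AaGgMmEE=8 AaGgMmEe=16 AaGgMmee=8 AaGgmmEE=8 AaGgmmEe=16 AaGgmmee=8 AaggMmEE=4 AaggMmEe=8 AaggMmee=4 AaggmmEE=4 AaggmmEe=8 Aaggmmee=4 aaGGMmEE=2 aaGGMmEe=4 aaGGMmee=2 aaGGmmEE=2 aaGGmmEe=4 aaGGmmee=2 aaGgMmEE=4 aaGgMmEe=8 aaGgMmee=4 aaGgmmEE=4 aaGgmmEe=8 aaGgmmee=4 aaggMmEE=2 aaggMmEe=4 aaggMmee=2 aaggmmEE=2 aaggmmEe=4 aaggmmee=2
A_ gg mm E_ hits 18/256; gcd=2; 18÷2/256÷2 = 9/128

P(A_ gg mm E_) = 9/128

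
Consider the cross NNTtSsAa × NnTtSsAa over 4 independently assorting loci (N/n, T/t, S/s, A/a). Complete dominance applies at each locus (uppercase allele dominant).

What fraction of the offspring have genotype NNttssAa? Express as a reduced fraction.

NNTtSsAa gametes: NTSA×2, NTSa×2, NTsA×2, NTsa×2, NtSA×2, NtSa×2, NtsA×2, Ntsa×2
NnTtSsAa gametes: NTSA×1, NTSa×1, NTsA×1, NTsa×1, NtSA×1, NtSa×1, NtsA×1, Ntsa×1, nTSA×1, nTSa×1, nTsA×1, nTsa×1, ntSA×1, ntSa×1, ntsA×1, ntsa×1
NNTtSsAa×NnTtSsAa grid (16·16=256): NNTTSSAA=2 NNTTSSAa=4 NNTTSSaa=2 NNTTSsAA=4 NNTTSsAa=8 NNTTSsaa=4 NNTTssAA=2 NNTTssAa=4 NNTTssaa=2 NNTtSSAA=4 NNTtSSAa=8 NNTtSSaa=4 NNTtSsAA=8 NNTtSsAa=16 NNTtSsaa=8 NNTtssAA=4 NNTtssAa=8 NNTtssaa=4 NNttSSAA=2 NNttSSAa=4 NNttSSaa=2 NNttSsAA=4 NNttSsAa=8 NNttSsaa=4 NNttssAA=2 NNttssAa=4 NNttssaa=2 NnTTSSAA=2 NnTTSSAa=4 NnTTSSaa=2 NnTTSsAA=4 NnTTSsAa=8 NnTTSsaa=4 NnTTssAA=2 NnTTssAa=4 NnTTssaa=2 NnTtSSAA=4 NnTtSSAa=8 NnTtSSaa=4 NnTtSsAA=8 NnTtSsAa=16 NnTtSsaa=8 NnTtssAA=4 NnTtssAa=8 NnTtssaa=4 NnttSSAA=2 NnttSSAa=4 NnttSSaa=2 NnttSsAA=4 NnttSsAa=8 NnttSsaa=4 NnttssAA=2 NnttssAa=4 Nnttssaa=2
NNttssAa hits 4/256; gcd=4; 4÷4/256÷4 = 1/64

P(NNttssAa) = 1/64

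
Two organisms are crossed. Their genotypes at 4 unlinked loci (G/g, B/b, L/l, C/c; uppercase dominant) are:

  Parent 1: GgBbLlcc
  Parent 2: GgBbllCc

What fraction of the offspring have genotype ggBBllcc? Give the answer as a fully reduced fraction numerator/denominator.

GgBbLlcc gametes: GBLc×2, GBlc×2, GbLc×2, Gblc×2, gBLc×2, gBlc×2, gbLc×2, gblc×2
GgBbllCc gametes: GBlC×2, GBlc×2, GblC×2, Gblc×2, gBlC×2, gBlc×2, gblC×2, gblc×2
GgBbLlcc×GgBbllCc grid (16·16=256): GGBBLlCc=4 GGBBLlcc=4 GGBBllCc=4 GGBBllcc=4 GGBbLlCc=8 GGBbLlcc=8 GGBbllCc=8 GGBbllcc=8 GGbbLlCc=4 GGbbLlcc=4 GGbbllCc=4 GGbbllcc=4 GgBBLlCc=8 GgBBLlcc=8 GgBBllCc=8 GgBBllcc=8 GgBbLlCc=16 GgBbLlcc=16 GgBbllCc=16 GgBbllcc=16 GgbbLlCc=8 GgbbLlcc=8 GgbbllCc=8 Ggbbllcc=8 ggBBLlCc=4 ggBBLlcc=4 ggBBllCc=4 ggBBllcc=4 ggBbLlCc=8 ggBbLlcc=8 ggBbllCc=8 ggBbllcc=8 ggbbLlCc=4 ggbbLlcc=4 ggbbllCc=4 ggbbllcc=4
ggBBllcc hits 4/256; gcd=4; 4÷4/256÷4 = 1/64

P(ggBBllcc) = 1/64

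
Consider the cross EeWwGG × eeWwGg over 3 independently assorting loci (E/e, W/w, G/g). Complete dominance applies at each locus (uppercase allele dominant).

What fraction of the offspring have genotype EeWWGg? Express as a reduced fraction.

EeWwGG gametes: EWG×2, EwG×2, eWG×2, ewG×2
eeWwGg gametes: eWG×2, eWg×2, ewG×2, ewg×2
EeWwGG×eeWwGg grid (8·8=64): EeWWGG=4 EeWWGg=4 EeWwGG=8 EeWwGg=8 EewwGG=4 EewwGg=4 eeWWGG=4 eeWWGg=4 eeWwGG=8 eeWwGg=8 eewwGG=4 eewwGg=4
EeWWGg hits 4/64; gcd=4; 4÷4/64÷4 = 1/16

P(EeWWGg) = 1/16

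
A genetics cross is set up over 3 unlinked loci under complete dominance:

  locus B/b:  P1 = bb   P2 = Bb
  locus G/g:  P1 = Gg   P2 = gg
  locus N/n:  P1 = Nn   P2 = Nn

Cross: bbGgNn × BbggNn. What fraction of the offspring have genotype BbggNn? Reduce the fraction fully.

bbGgNn gametes: bGN×2, bGn×2, bgN×2, bgn×2
BbggNn gametes: BgN×2, Bgn×2, bgN×2, bgn×2
bbGgNn×BbggNn grid (8·8=64): BbGgNN=4 BbGgNn=8 BbGgnn=4 BbggNN=4 BbggNn=8 Bbggnn=4 bbGgNN=4 bbGgNn=8 bbGgnn=4 bbggNN=4 bbggNn=8 bbggnn=4
BbggNn hits 8/64; gcd=8; 8÷8/64÷8 = 1/8

P(BbggNn) = 1/8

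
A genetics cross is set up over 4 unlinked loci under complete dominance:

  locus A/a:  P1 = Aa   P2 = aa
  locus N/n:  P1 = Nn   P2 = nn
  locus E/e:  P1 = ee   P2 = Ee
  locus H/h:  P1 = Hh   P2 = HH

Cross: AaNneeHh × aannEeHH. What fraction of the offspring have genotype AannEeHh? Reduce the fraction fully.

AaNneeHh gametes: ANeH×2, ANeh×2, AneH×2, Aneh×2, aNeH×2, aNeh×2, aneH×2, aneh×2
aannEeHH gametes: anEH×8, aneH×8
AaNneeHh×aannEeHH grid (16·16=256): AaNnEeHH=16 AaNnEeHh=16 AaNneeHH=16 AaNneeHh=16 AannEeHH=16 AannEeHh=16 AanneeHH=16 AanneeHh=16 aaNnEeHH=16 aaNnEeHh=16 aaNneeHH=16 aaNneeHh=16 aannEeHH=16 aannEeHh=16 aanneeHH=16 aanneeHh=16
AannEeHh hits 16/256; gcd=16; 16÷16/256÷16 = 1/16

P(AannEeHh) = 1/16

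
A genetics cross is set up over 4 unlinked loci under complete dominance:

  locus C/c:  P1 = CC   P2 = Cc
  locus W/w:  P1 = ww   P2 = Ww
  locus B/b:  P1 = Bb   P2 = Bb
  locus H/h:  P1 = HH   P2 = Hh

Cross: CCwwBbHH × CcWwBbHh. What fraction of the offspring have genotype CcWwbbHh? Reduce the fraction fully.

CCwwBbHH gametes: CwBH×8, CwbH×8
CcWwBbHh gametes: CWBH×1, CWBh×1, CWbH×1, CWbh×1, CwBH×1, CwBh×1, CwbH×1, Cwbh×1, cWBH×1, cWBh×1, cWbH×1, cWbh×1, cwBH×1, cwBh×1, cwbH×1, cwbh×1
CCwwBbHH×CcWwBbHh grid (16·16=256): CCWwBBHH=8 CCWwBBHh=8 CCWwBbHH=16 CCWwBbHh=16 CCWwbbHH=8 CCWwbbHh=8 CCwwBBHH=8 CCwwBBHh=8 CCwwBbHH=16 CCwwBbHh=16 CCwwbbHH=8 CCwwbbHh=8 CcWwBBHH=8 CcWwBBHh=8 CcWwBbHH=16 CcWwBbHh=16 CcWwbbHH=8 CcWwbbHh=8 CcwwBBHH=8 CcwwBBHh=8 CcwwBbHH=16 CcwwBbHh=16 CcwwbbHH=8 CcwwbbHh=8
CcWwbbHh hits 8/256; gcd=8; 8÷8/256÷8 = 1/32

P(CcWwbbHh) = 1/32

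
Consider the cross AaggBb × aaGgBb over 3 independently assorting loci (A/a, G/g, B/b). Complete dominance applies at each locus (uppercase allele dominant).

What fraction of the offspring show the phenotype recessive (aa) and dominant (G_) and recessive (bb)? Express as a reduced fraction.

AaggBb gametes: AgB×2, Agb×2, agB×2, agb×2
aaGgBb gametes: aGB×2, aGb×2, agB×2, agb×2
AaggBb×aaGgBb grid (8·8=64): AaGgBB=4 AaGgBb=8 AaGgbb=4 AaggBB=4 AaggBb=8 Aaggbb=4 aaGgBB=4 aaGgBb=8 aaGgbb=4 aaggBB=4 aaggBb=8 aaggbb=4
aa G_ bb hits 4/64; gcd=4; 4÷4/64÷4 = 1/16

P(aa G_ bb) = 1/16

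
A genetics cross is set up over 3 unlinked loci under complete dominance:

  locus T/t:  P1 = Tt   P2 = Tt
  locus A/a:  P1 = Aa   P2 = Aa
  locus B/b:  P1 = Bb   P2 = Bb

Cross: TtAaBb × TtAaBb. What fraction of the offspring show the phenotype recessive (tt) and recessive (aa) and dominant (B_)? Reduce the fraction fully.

TtAaBb gametes: TAB×1, TAb×1, TaB×1, Tab×1, tAB×1, tAb×1, taB×1, tab×1
TtAaBb gametes: TAB×1, TAb×1, TaB×1, Tab×1, tAB×1, tAb×1, taB×1, tab×1
TtAaBb×TtAaBb grid (8·8=64): TTAABB=1 TTAABb=2 TTAAbb=1 TTAaBB=2 TTAaBb=4 TTAabb=2 TTaaBB=1 TTaaBb=2 TTaabb=1 TtAABB=2 TtAABb=4 TtAAbb=2 TtAaBB=4 TtAaBb=8 TtAabb=4 TtaaBB=2 TtaaBb=4 Ttaabb=2 ttAABB=1 ttAABb=2 ttAAbb=1 ttAaBB=2 ttAaBb=4 ttAabb=2 ttaaBB=1 ttaaBb=2 ttaabb=1
tt aa B_ hits 3/64; gcd=1; 3÷1/64÷1 = 3/64

P(tt aa B_) = 3/64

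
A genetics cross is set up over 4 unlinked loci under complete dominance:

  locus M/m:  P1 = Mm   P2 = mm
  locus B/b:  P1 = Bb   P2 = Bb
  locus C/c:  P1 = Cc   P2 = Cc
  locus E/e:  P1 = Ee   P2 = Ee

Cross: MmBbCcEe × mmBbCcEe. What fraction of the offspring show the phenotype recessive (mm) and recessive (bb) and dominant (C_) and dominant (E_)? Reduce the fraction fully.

P(mm bb C_ E_) = 9/128

MmBbCcEe gametes: MBCE×1, MBCe×1, MBcE×1, MBce×1, MbCE×1, MbCe×1, MbcE×1, Mbce×1, mBCE×1, mBCe×1, mBcE×1, mBce×1, mbCE×1, mbCe×1, mbcE×1, mbce×1
mmBbCcEe gametes: mBCE×2, mBCe×2, mBcE×2, mBce×2, mbCE×2, mbCe×2, mbcE×2, mbce×2
MmBbCcEe×mmBbCcEe grid (16·16=256): MmBBCCEE=2 MmBBCCEe=4 MmBBCCee=2 MmBBCcEE=4 MmBBCcEe=8 MmBBCcee=4 MmBBccEE=2 MmBBccEe=4 MmBBccee=2 MmBbCCEE=4 MmBbCCEe=8 MmBbCCee=4 MmBbCcEE=8 MmBbCcEe=16 MmBbCcee=8 MmBbccEE=4 MmBbccEe=8 MmBbccee=4 MmbbCCEE=2 MmbbCCEe=4 MmbbCCee=2 MmbbCcEE=4 MmbbCcEe=8 MmbbCcee=4 MmbbccEE=2 MmbbccEe=4 Mmbbccee=2 mmBBCCEE=2 mmBBCCEe=4 mmBBCCee=2 mmBBCcEE=4 mmBBCcEe=8 mmBBCcee=4 mmBBccEE=2 mmBBccEe=4 mmBBccee=2 mmBbCCEE=4 mmBbCCEe=8 mmBbCCee=4 mmBbCcEE=8 mmBbCcEe=16 mmBbCcee=8 mmBbccEE=4 mmBbccEe=8 mmBbccee=4 mmbbCCEE=2 mmbbCCEe=4 mmbbCCee=2 mmbbCcEE=4 mmbbCcEe=8 mmbbCcee=4 mmbbccEE=2 mmbbccEe=4 mmbbccee=2
mm bb C_ E_ hits 18/256; gcd=2; 18÷2/256÷2 = 9/128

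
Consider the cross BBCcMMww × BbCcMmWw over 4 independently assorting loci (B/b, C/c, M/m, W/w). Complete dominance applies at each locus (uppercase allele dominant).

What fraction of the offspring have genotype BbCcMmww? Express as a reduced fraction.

BBCcMMww gametes: BCMw×8, BcMw×8
BbCcMmWw gametes: BCMW×1, BCMw×1, BCmW×1, BCmw×1, BcMW×1, BcMw×1, BcmW×1, Bcmw×1, bCMW×1, bCMw×1, bCmW×1, bCmw×1, bcMW×1, bcMw×1, bcmW×1, bcmw×1
BBCcMMww×BbCcMmWw grid (16·16=256): BBCCMMWw=8 BBCCMMww=8 BBCCMmWw=8 BBCCMmww=8 BBCcMMWw=16 BBCcMMww=16 BBCcMmWw=16 BBCcMmww=16 BBccMMWw=8 BBccMMww=8 BBccMmWw=8 BBccMmww=8 BbCCMMWw=8 BbCCMMww=8 BbCCMmWw=8 BbCCMmww=8 BbCcMMWw=16 BbCcMMww=16 BbCcMmWw=16 BbCcMmww=16 BbccMMWw=8 BbccMMww=8 BbccMmWw=8 BbccMmww=8
BbCcMmww hits 16/256; gcd=16; 16÷16/256÷16 = 1/16

P(BbCcMmww) = 1/16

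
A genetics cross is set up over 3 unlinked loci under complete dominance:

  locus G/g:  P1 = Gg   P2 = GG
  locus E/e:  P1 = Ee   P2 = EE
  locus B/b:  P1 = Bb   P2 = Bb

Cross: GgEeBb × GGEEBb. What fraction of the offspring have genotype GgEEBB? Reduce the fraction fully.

GgEeBb gametes: GEB×1, GEb×1, GeB×1, Geb×1, gEB×1, gEb×1, geB×1, geb×1
GGEEBb gametes: GEB×4, GEb×4
GgEeBb×GGEEBb grid (8·8=64): GGEEBB=4 GGEEBb=8 GGEEbb=4 GGEeBB=4 GGEeBb=8 GGEebb=4 GgEEBB=4 GgEEBb=8 GgEEbb=4 GgEeBB=4 GgEeBb=8 GgEebb=4
GgEEBB hits 4/64; gcd=4; 4÷4/64÷4 = 1/16

P(GgEEBB) = 1/16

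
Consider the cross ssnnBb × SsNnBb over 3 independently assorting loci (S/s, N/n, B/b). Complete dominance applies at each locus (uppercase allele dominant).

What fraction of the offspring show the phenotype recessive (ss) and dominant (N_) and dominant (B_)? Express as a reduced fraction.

ssnnBb gametes: snB×4, snb×4
SsNnBb gametes: SNB×1, SNb×1, SnB×1, Snb×1, sNB×1, sNb×1, snB×1, snb×1
ssnnBb×SsNnBb grid (8·8=64): SsNnBB=4 SsNnBb=8 SsNnbb=4 SsnnBB=4 SsnnBb=8 Ssnnbb=4 ssNnBB=4 ssNnBb=8 ssNnbb=4 ssnnBB=4 ssnnBb=8 ssnnbb=4
ss N_ B_ hits 12/64; gcd=4; 12÷4/64÷4 = 3/16

P(ss N_ B_) = 3/16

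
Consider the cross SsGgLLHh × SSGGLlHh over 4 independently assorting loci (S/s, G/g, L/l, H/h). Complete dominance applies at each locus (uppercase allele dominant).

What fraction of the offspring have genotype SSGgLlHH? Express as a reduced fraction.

SsGgLLHh gametes: SGLH×2, SGLh×2, SgLH×2, SgLh×2, sGLH×2, sGLh×2, sgLH×2, sgLh×2
SSGGLlHh gametes: SGLH×4, SGLh×4, SGlH×4, SGlh×4
SsGgLLHh×SSGGLlHh grid (16·16=256): SSGGLLHH=8 SSGGLLHh=16 SSGGLLhh=8 SSGGLlHH=8 SSGGLlHh=16 SSGGLlhh=8 SSGgLLHH=8 SSGgLLHh=16 SSGgLLhh=8 SSGgLlHH=8 SSGgLlHh=16 SSGgLlhh=8 SsGGLLHH=8 SsGGLLHh=16 SsGGLLhh=8 SsGGLlHH=8 SsGGLlHh=16 SsGGLlhh=8 SsGgLLHH=8 SsGgLLHh=16 SsGgLLhh=8 SsGgLlHH=8 SsGgLlHh=16 SsGgLlhh=8
SSGgLlHH hits 8/256; gcd=8; 8÷8/256÷8 = 1/32

P(SSGgLlHH) = 1/32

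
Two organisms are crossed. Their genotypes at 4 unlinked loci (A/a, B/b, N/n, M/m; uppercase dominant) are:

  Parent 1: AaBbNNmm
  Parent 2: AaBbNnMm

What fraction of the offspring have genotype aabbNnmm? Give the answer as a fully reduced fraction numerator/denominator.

P(aabbNnmm) = 1/64

AaBbNNmm gametes: ABNm×4, AbNm×4, aBNm×4, abNm×4
AaBbNnMm gametes: ABNM×1, ABNm×1, ABnM×1, ABnm×1, AbNM×1, AbNm×1, AbnM×1, Abnm×1, aBNM×1, aBNm×1, aBnM×1, aBnm×1, abNM×1, abNm×1, abnM×1, abnm×1
AaBbNNmm×AaBbNnMm grid (16·16=256): AABBNNMm=4 AABBNNmm=4 AABBNnMm=4 AABBNnmm=4 AABbNNMm=8 AABbNNmm=8 AABbNnMm=8 AABbNnmm=8 AAbbNNMm=4 AAbbNNmm=4 AAbbNnMm=4 AAbbNnmm=4 AaBBNNMm=8 AaBBNNmm=8 AaBBNnMm=8 AaBBNnmm=8 AaBbNNMm=16 AaBbNNmm=16 AaBbNnMm=16 AaBbNnmm=16 AabbNNMm=8 AabbNNmm=8 AabbNnMm=8 AabbNnmm=8 aaBBNNMm=4 aaBBNNmm=4 aaBBNnMm=4 aaBBNnmm=4 aaBbNNMm=8 aaBbNNmm=8 aaBbNnMm=8 aaBbNnmm=8 aabbNNMm=4 aabbNNmm=4 aabbNnMm=4 aabbNnmm=4
aabbNnmm hits 4/256; gcd=4; 4÷4/256÷4 = 1/64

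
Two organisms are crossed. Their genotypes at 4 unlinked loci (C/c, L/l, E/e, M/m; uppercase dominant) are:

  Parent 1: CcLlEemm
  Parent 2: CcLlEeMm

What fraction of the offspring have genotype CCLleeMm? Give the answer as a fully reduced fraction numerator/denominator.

P(CCLleeMm) = 1/64

CcLlEemm gametes: CLEm×2, CLem×2, ClEm×2, Clem×2, cLEm×2, cLem×2, clEm×2, clem×2
CcLlEeMm gametes: CLEM×1, CLEm×1, CLeM×1, CLem×1, ClEM×1, ClEm×1, CleM×1, Clem×1, cLEM×1, cLEm×1, cLeM×1, cLem×1, clEM×1, clEm×1, cleM×1, clem×1
CcLlEemm×CcLlEeMm grid (16·16=256): CCLLEEMm=2 CCLLEEmm=2 CCLLEeMm=4 CCLLEemm=4 CCLLeeMm=2 CCLLeemm=2 CCLlEEMm=4 CCLlEEmm=4 CCLlEeMm=8 CCLlEemm=8 CCLleeMm=4 CCLleemm=4 CCllEEMm=2 CCllEEmm=2 CCllEeMm=4 CCllEemm=4 CClleeMm=2 CClleemm=2 CcLLEEMm=4 CcLLEEmm=4 CcLLEeMm=8 CcLLEemm=8 CcLLeeMm=4 CcLLeemm=4 CcLlEEMm=8 CcLlEEmm=8 CcLlEeMm=16 CcLlEemm=16 CcLleeMm=8 CcLleemm=8 CcllEEMm=4 CcllEEmm=4 CcllEeMm=8 CcllEemm=8 CclleeMm=4 Cclleemm=4 ccLLEEMm=2 ccLLEEmm=2 ccLLEeMm=4 ccLLEemm=4 ccLLeeMm=2 ccLLeemm=2 ccLlEEMm=4 ccLlEEmm=4 ccLlEeMm=8 ccLlEemm=8 ccLleeMm=4 ccLleemm=4 ccllEEMm=2 ccllEEmm=2 ccllEeMm=4 ccllEemm=4 cclleeMm=2 cclleemm=2
CCLleeMm hits 4/256; gcd=4; 4÷4/256÷4 = 1/64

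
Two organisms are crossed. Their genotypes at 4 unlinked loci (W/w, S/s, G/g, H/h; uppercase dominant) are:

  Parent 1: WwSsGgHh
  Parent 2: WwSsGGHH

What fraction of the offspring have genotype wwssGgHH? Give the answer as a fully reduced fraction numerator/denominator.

P(wwssGgHH) = 1/64

WwSsGgHh gametes: WSGH×1, WSGh×1, WSgH×1, WSgh×1, WsGH×1, WsGh×1, WsgH×1, Wsgh×1, wSGH×1, wSGh×1, wSgH×1, wSgh×1, wsGH×1, wsGh×1, wsgH×1, wsgh×1
WwSsGGHH gametes: WSGH×4, WsGH×4, wSGH×4, wsGH×4
WwSsGgHh×WwSsGGHH grid (16·16=256): WWSSGGHH=4 WWSSGGHh=4 WWSSGgHH=4 WWSSGgHh=4 WWSsGGHH=8 WWSsGGHh=8 WWSsGgHH=8 WWSsGgHh=8 WWssGGHH=4 WWssGGHh=4 WWssGgHH=4 WWssGgHh=4 WwSSGGHH=8 WwSSGGHh=8 WwSSGgHH=8 WwSSGgHh=8 WwSsGGHH=16 WwSsGGHh=16 WwSsGgHH=16 WwSsGgHh=16 WwssGGHH=8 WwssGGHh=8 WwssGgHH=8 WwssGgHh=8 wwSSGGHH=4 wwSSGGHh=4 wwSSGgHH=4 wwSSGgHh=4 wwSsGGHH=8 wwSsGGHh=8 wwSsGgHH=8 wwSsGgHh=8 wwssGGHH=4 wwssGGHh=4 wwssGgHH=4 wwssGgHh=4
wwssGgHH hits 4/256; gcd=4; 4÷4/256÷4 = 1/64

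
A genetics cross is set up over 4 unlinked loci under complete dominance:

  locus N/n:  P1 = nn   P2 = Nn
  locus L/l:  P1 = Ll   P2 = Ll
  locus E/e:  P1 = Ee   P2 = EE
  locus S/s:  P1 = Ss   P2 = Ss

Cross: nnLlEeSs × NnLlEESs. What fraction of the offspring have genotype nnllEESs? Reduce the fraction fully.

nnLlEeSs gametes: nLES×2, nLEs×2, nLeS×2, nLes×2, nlES×2, nlEs×2, nleS×2, nles×2
NnLlEESs gametes: NLES×2, NLEs×2, NlES×2, NlEs×2, nLES×2, nLEs×2, nlES×2, nlEs×2
nnLlEeSs×NnLlEESs grid (16·16=256): NnLLEESS=4 NnLLEESs=8 NnLLEEss=4 NnLLEeSS=4 NnLLEeSs=8 NnLLEess=4 NnLlEESS=8 NnLlEESs=16 NnLlEEss=8 NnLlEeSS=8 NnLlEeSs=16 NnLlEess=8 NnllEESS=4 NnllEESs=8 NnllEEss=4 NnllEeSS=4 NnllEeSs=8 NnllEess=4 nnLLEESS=4 nnLLEESs=8 nnLLEEss=4 nnLLEeSS=4 nnLLEeSs=8 nnLLEess=4 nnLlEESS=8 nnLlEESs=16 nnLlEEss=8 nnLlEeSS=8 nnLlEeSs=16 nnLlEess=8 nnllEESS=4 nnllEESs=8 nnllEEss=4 nnllEeSS=4 nnllEeSs=8 nnllEess=4
nnllEESs hits 8/256; gcd=8; 8÷8/256÷8 = 1/32

P(nnllEESs) = 1/32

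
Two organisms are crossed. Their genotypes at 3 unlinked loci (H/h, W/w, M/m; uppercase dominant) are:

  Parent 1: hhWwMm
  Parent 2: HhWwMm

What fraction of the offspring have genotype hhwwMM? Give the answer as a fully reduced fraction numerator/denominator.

P(hhwwMM) = 1/32

hhWwMm gametes: hWM×2, hWm×2, hwM×2, hwm×2
HhWwMm gametes: HWM×1, HWm×1, HwM×1, Hwm×1, hWM×1, hWm×1, hwM×1, hwm×1
hhWwMm×HhWwMm grid (8·8=64): HhWWMM=2 HhWWMm=4 HhWWmm=2 HhWwMM=4 HhWwMm=8 HhWwmm=4 HhwwMM=2 HhwwMm=4 Hhwwmm=2 hhWWMM=2 hhWWMm=4 hhWWmm=2 hhWwMM=4 hhWwMm=8 hhWwmm=4 hhwwMM=2 hhwwMm=4 hhwwmm=2
hhwwMM hits 2/64; gcd=2; 2÷2/64÷2 = 1/32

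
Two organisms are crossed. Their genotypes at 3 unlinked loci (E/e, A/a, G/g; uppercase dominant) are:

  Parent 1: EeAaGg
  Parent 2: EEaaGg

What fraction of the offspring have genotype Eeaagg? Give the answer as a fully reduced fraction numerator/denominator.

EeAaGg gametes: EAG×1, EAg×1, EaG×1, Eag×1, eAG×1, eAg×1, eaG×1, eag×1
EEaaGg gametes: EaG×4, Eag×4
EeAaGg×EEaaGg grid (8·8=64): EEAaGG=4 EEAaGg=8 EEAagg=4 EEaaGG=4 EEaaGg=8 EEaagg=4 EeAaGG=4 EeAaGg=8 EeAagg=4 EeaaGG=4 EeaaGg=8 Eeaagg=4
Eeaagg hits 4/64; gcd=4; 4÷4/64÷4 = 1/16

P(Eeaagg) = 1/16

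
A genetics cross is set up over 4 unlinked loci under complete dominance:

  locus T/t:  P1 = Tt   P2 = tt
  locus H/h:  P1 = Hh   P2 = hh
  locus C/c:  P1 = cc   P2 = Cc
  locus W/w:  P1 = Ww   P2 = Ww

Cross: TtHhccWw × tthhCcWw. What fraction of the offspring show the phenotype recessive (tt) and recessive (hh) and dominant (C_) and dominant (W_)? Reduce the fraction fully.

TtHhccWw gametes: THcW×2, THcw×2, ThcW×2, Thcw×2, tHcW×2, tHcw×2, thcW×2, thcw×2
tthhCcWw gametes: thCW×4, thCw×4, thcW×4, thcw×4
TtHhccWw×tthhCcWw grid (16·16=256): TtHhCcWW=8 TtHhCcWw=16 TtHhCcww=8 TtHhccWW=8 TtHhccWw=16 TtHhccww=8 TthhCcWW=8 TthhCcWw=16 TthhCcww=8 TthhccWW=8 TthhccWw=16 Tthhccww=8 ttHhCcWW=8 ttHhCcWw=16 ttHhCcww=8 ttHhccWW=8 ttHhccWw=16 ttHhccww=8 tthhCcWW=8 tthhCcWw=16 tthhCcww=8 tthhccWW=8 tthhccWw=16 tthhccww=8
tt hh C_ W_ hits 24/256; gcd=8; 24÷8/256÷8 = 3/32

P(tt hh C_ W_) = 3/32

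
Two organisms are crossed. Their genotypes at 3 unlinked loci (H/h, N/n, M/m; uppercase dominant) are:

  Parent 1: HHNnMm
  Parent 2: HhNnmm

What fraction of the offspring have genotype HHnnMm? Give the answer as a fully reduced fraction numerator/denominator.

P(HHnnMm) = 1/16

HHNnMm gametes: HNM×2, HNm×2, HnM×2, Hnm×2
HhNnmm gametes: HNm×2, Hnm×2, hNm×2, hnm×2
HHNnMm×HhNnmm grid (8·8=64): HHNNMm=4 HHNNmm=4 HHNnMm=8 HHNnmm=8 HHnnMm=4 HHnnmm=4 HhNNMm=4 HhNNmm=4 HhNnMm=8 HhNnmm=8 HhnnMm=4 Hhnnmm=4
HHnnMm hits 4/64; gcd=4; 4÷4/64÷4 = 1/16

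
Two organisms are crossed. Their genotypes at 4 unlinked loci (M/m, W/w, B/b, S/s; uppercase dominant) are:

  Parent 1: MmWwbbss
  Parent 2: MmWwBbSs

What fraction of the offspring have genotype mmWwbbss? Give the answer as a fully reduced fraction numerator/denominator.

MmWwbbss gametes: MWbs×4, Mwbs×4, mWbs×4, mwbs×4
MmWwBbSs gametes: MWBS×1, MWBs×1, MWbS×1, MWbs×1, MwBS×1, MwBs×1, MwbS×1, Mwbs×1, mWBS×1, mWBs×1, mWbS×1, mWbs×1, mwBS×1, mwBs×1, mwbS×1, mwbs×1
MmWwbbss×MmWwBbSs grid (16·16=256): MMWWBbSs=4 MMWWBbss=4 MMWWbbSs=4 MMWWbbss=4 MMWwBbSs=8 MMWwBbss=8 MMWwbbSs=8 MMWwbbss=8 MMwwBbSs=4 MMwwBbss=4 MMwwbbSs=4 MMwwbbss=4 MmWWBbSs=8 MmWWBbss=8 MmWWbbSs=8 MmWWbbss=8 MmWwBbSs=16 MmWwBbss=16 MmWwbbSs=16 MmWwbbss=16 MmwwBbSs=8 MmwwBbss=8 MmwwbbSs=8 Mmwwbbss=8 mmWWBbSs=4 mmWWBbss=4 mmWWbbSs=4 mmWWbbss=4 mmWwBbSs=8 mmWwBbss=8 mmWwbbSs=8 mmWwbbss=8 mmwwBbSs=4 mmwwBbss=4 mmwwbbSs=4 mmwwbbss=4
mmWwbbss hits 8/256; gcd=8; 8÷8/256÷8 = 1/32

P(mmWwbbss) = 1/32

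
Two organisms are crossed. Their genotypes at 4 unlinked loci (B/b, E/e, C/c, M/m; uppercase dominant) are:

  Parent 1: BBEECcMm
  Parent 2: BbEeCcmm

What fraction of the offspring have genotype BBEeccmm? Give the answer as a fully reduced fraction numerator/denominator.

BBEECcMm gametes: BECM×4, BECm×4, BEcM×4, BEcm×4
BbEeCcmm gametes: BECm×2, BEcm×2, BeCm×2, Becm×2, bECm×2, bEcm×2, beCm×2, becm×2
BBEECcMm×BbEeCcmm grid (16·16=256): BBEECCMm=8 BBEECCmm=8 BBEECcMm=16 BBEECcmm=16 BBEEccMm=8 BBEEccmm=8 BBEeCCMm=8 BBEeCCmm=8 BBEeCcMm=16 BBEeCcmm=16 BBEeccMm=8 BBEeccmm=8 BbEECCMm=8 BbEECCmm=8 BbEECcMm=16 BbEECcmm=16 BbEEccMm=8 BbEEccmm=8 BbEeCCMm=8 BbEeCCmm=8 BbEeCcMm=16 BbEeCcmm=16 BbEeccMm=8 BbEeccmm=8
BBEeccmm hits 8/256; gcd=8; 8÷8/256÷8 = 1/32

P(BBEeccmm) = 1/32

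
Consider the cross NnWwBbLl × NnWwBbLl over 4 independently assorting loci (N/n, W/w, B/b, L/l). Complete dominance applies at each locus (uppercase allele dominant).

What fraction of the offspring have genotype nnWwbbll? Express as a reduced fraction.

P(nnWwbbll) = 1/128

NnWwBbLl gametes: NWBL×1, NWBl×1, NWbL×1, NWbl×1, NwBL×1, NwBl×1, NwbL×1, Nwbl×1, nWBL×1, nWBl×1, nWbL×1, nWbl×1, nwBL×1, nwBl×1, nwbL×1, nwbl×1
NnWwBbLl gametes: NWBL×1, NWBl×1, NWbL×1, NWbl×1, NwBL×1, NwBl×1, NwbL×1, Nwbl×1, nWBL×1, nWBl×1, nWbL×1, nWbl×1, nwBL×1, nwBl×1, nwbL×1, nwbl×1
NnWwBbLl×NnWwBbLl grid (16·16=256): NNWWBBLL=1 NNWWBBLl=2 NNWWBBll=1 NNWWBbLL=2 NNWWBbLl=4 NNWWBbll=2 NNWWbbLL=1 NNWWbbLl=2 NNWWbbll=1 NNWwBBLL=2 NNWwBBLl=4 NNWwBBll=2 NNWwBbLL=4 NNWwBbLl=8 NNWwBbll=4 NNWwbbLL=2 NNWwbbLl=4 NNWwbbll=2 NNwwBBLL=1 NNwwBBLl=2 NNwwBBll=1 NNwwBbLL=2 NNwwBbLl=4 NNwwBbll=2 NNwwbbLL=1 NNwwbbLl=2 NNwwbbll=1 NnWWBBLL=2 NnWWBBLl=4 NnWWBBll=2 NnWWBbLL=4 NnWWBbLl=8 NnWWBbll=4 NnWWbbLL=2 NnWWbbLl=4 NnWWbbll=2 NnWwBBLL=4 NnWwBBLl=8 NnWwBBll=4 NnWwBbLL=8 NnWwBbLl=16 NnWwBbll=8 NnWwbbLL=4 NnWwbbLl=8 NnWwbbll=4 NnwwBBLL=2 NnwwBBLl=4 NnwwBBll=2 NnwwBbLL=4 NnwwBbLl=8 NnwwBbll=4 NnwwbbLL=2 NnwwbbLl=4 Nnwwbbll=2 nnWWBBLL=1 nnWWBBLl=2 nnWWBBll=1 nnWWBbLL=2 nnWWBbLl=4 nnWWBbll=2 nnWWbbLL=1 nnWWbbLl=2 nnWWbbll=1 nnWwBBLL=2 nnWwBBLl=4 nnWwBBll=2 nnWwBbLL=4 nnWwBbLl=8 nnWwBbll=4 nnWwbbLL=2 nnWwbbLl=4 nnWwbbll=2 nnwwBBLL=1 nnwwBBLl=2 nnwwBBll=1 nnwwBbLL=2 nnwwBbLl=4 nnwwBbll=2 nnwwbbLL=1 nnwwbbLl=2 nnwwbbll=1
nnWwbbll hits 2/256; gcd=2; 2÷2/256÷2 = 1/128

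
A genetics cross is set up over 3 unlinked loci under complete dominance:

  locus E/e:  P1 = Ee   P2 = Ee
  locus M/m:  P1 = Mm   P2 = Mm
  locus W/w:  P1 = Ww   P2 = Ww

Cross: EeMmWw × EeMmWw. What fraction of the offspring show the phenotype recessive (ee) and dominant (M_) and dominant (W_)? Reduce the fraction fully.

P(ee M_ W_) = 9/64

EeMmWw gametes: EMW×1, EMw×1, EmW×1, Emw×1, eMW×1, eMw×1, emW×1, emw×1
EeMmWw gametes: EMW×1, EMw×1, EmW×1, Emw×1, eMW×1, eMw×1, emW×1, emw×1
EeMmWw×EeMmWw grid (8·8=64): EEMMWW=1 EEMMWw=2 EEMMww=1 EEMmWW=2 EEMmWw=4 EEMmww=2 EEmmWW=1 EEmmWw=2 EEmmww=1 EeMMWW=2 EeMMWw=4 EeMMww=2 EeMmWW=4 EeMmWw=8 EeMmww=4 EemmWW=2 EemmWw=4 Eemmww=2 eeMMWW=1 eeMMWw=2 eeMMww=1 eeMmWW=2 eeMmWw=4 eeMmww=2 eemmWW=1 eemmWw=2 eemmww=1
ee M_ W_ hits 9/64; gcd=1; 9÷1/64÷1 = 9/64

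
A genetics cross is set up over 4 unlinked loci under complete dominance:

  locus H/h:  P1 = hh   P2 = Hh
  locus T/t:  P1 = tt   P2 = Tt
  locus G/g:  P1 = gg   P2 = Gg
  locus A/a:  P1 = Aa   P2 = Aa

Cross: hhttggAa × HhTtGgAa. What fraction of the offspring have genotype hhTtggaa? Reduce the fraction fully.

hhttggAa gametes: htgA×8, htga×8
HhTtGgAa gametes: HTGA×1, HTGa×1, HTgA×1, HTga×1, HtGA×1, HtGa×1, HtgA×1, Htga×1, hTGA×1, hTGa×1, hTgA×1, hTga×1, htGA×1, htGa×1, htgA×1, htga×1
hhttggAa×HhTtGgAa grid (16·16=256): HhTtGgAA=8 HhTtGgAa=16 HhTtGgaa=8 HhTtggAA=8 HhTtggAa=16 HhTtggaa=8 HhttGgAA=8 HhttGgAa=16 HhttGgaa=8 HhttggAA=8 HhttggAa=16 Hhttggaa=8 hhTtGgAA=8 hhTtGgAa=16 hhTtGgaa=8 hhTtggAA=8 hhTtggAa=16 hhTtggaa=8 hhttGgAA=8 hhttGgAa=16 hhttGgaa=8 hhttggAA=8 hhttggAa=16 hhttggaa=8
hhTtggaa hits 8/256; gcd=8; 8÷8/256÷8 = 1/32

P(hhTtggaa) = 1/32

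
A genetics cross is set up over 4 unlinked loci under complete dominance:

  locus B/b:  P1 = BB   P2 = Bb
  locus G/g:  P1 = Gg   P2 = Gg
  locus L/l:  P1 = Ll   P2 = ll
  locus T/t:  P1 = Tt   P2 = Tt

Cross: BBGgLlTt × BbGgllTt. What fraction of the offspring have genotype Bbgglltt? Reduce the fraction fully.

P(Bbgglltt) = 1/64

BBGgLlTt gametes: BGLT×2, BGLt×2, BGlT×2, BGlt×2, BgLT×2, BgLt×2, BglT×2, Bglt×2
BbGgllTt gametes: BGlT×2, BGlt×2, BglT×2, Bglt×2, bGlT×2, bGlt×2, bglT×2, bglt×2
BBGgLlTt×BbGgllTt grid (16·16=256): BBGGLlTT=4 BBGGLlTt=8 BBGGLltt=4 BBGGllTT=4 BBGGllTt=8 BBGGlltt=4 BBGgLlTT=8 BBGgLlTt=16 BBGgLltt=8 BBGgllTT=8 BBGgllTt=16 BBGglltt=8 BBggLlTT=4 BBggLlTt=8 BBggLltt=4 BBggllTT=4 BBggllTt=8 BBgglltt=4 BbGGLlTT=4 BbGGLlTt=8 BbGGLltt=4 BbGGllTT=4 BbGGllTt=8 BbGGlltt=4 BbGgLlTT=8 BbGgLlTt=16 BbGgLltt=8 BbGgllTT=8 BbGgllTt=16 BbGglltt=8 BbggLlTT=4 BbggLlTt=8 BbggLltt=4 BbggllTT=4 BbggllTt=8 Bbgglltt=4
Bbgglltt hits 4/256; gcd=4; 4÷4/256÷4 = 1/64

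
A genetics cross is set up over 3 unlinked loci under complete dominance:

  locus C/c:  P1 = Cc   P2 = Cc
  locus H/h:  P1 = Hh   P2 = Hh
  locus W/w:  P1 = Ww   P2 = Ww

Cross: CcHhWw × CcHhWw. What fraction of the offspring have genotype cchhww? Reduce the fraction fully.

CcHhWw gametes: CHW×1, CHw×1, ChW×1, Chw×1, cHW×1, cHw×1, chW×1, chw×1
CcHhWw gametes: CHW×1, CHw×1, ChW×1, Chw×1, cHW×1, cHw×1, chW×1, chw×1
CcHhWw×CcHhWw grid (8·8=64): CCHHWW=1 CCHHWw=2 CCHHww=1 CCHhWW=2 CCHhWw=4 CCHhww=2 CChhWW=1 CChhWw=2 CChhww=1 CcHHWW=2 CcHHWw=4 CcHHww=2 CcHhWW=4 CcHhWw=8 CcHhww=4 CchhWW=2 CchhWw=4 Cchhww=2 ccHHWW=1 ccHHWw=2 ccHHww=1 ccHhWW=2 ccHhWw=4 ccHhww=2 cchhWW=1 cchhWw=2 cchhww=1
cchhww hits 1/64; gcd=1; 1÷1/64÷1 = 1/64

P(cchhww) = 1/64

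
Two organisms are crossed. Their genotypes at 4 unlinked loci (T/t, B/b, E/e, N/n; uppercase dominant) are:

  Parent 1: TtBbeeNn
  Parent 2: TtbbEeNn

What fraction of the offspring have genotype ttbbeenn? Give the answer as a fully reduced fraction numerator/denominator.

TtBbeeNn gametes: TBeN×2, TBen×2, TbeN×2, Tben×2, tBeN×2, tBen×2, tbeN×2, tben×2
TtbbEeNn gametes: TbEN×2, TbEn×2, TbeN×2, Tben×2, tbEN×2, tbEn×2, tbeN×2, tben×2
TtBbeeNn×TtbbEeNn grid (16·16=256): TTBbEeNN=4 TTBbEeNn=8 TTBbEenn=4 TTBbeeNN=4 TTBbeeNn=8 TTBbeenn=4 TTbbEeNN=4 TTbbEeNn=8 TTbbEenn=4 TTbbeeNN=4 TTbbeeNn=8 TTbbeenn=4 TtBbEeNN=8 TtBbEeNn=16 TtBbEenn=8 TtBbeeNN=8 TtBbeeNn=16 TtBbeenn=8 TtbbEeNN=8 TtbbEeNn=16 TtbbEenn=8 TtbbeeNN=8 TtbbeeNn=16 Ttbbeenn=8 ttBbEeNN=4 ttBbEeNn=8 ttBbEenn=4 ttBbeeNN=4 ttBbeeNn=8 ttBbeenn=4 ttbbEeNN=4 ttbbEeNn=8 ttbbEenn=4 ttbbeeNN=4 ttbbeeNn=8 ttbbeenn=4
ttbbeenn hits 4/256; gcd=4; 4÷4/256÷4 = 1/64

P(ttbbeenn) = 1/64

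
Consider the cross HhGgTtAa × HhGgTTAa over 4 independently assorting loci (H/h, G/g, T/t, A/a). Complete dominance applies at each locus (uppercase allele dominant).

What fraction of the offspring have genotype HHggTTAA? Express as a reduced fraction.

P(HHggTTAA) = 1/128

HhGgTtAa gametes: HGTA×1, HGTa×1, HGtA×1, HGta×1, HgTA×1, HgTa×1, HgtA×1, Hgta×1, hGTA×1, hGTa×1, hGtA×1, hGta×1, hgTA×1, hgTa×1, hgtA×1, hgta×1
HhGgTTAa gametes: HGTA×2, HGTa×2, HgTA×2, HgTa×2, hGTA×2, hGTa×2, hgTA×2, hgTa×2
HhGgTtAa×HhGgTTAa grid (16·16=256): HHGGTTAA=2 HHGGTTAa=4 HHGGTTaa=2 HHGGTtAA=2 HHGGTtAa=4 HHGGTtaa=2 HHGgTTAA=4 HHGgTTAa=8 HHGgTTaa=4 HHGgTtAA=4 HHGgTtAa=8 HHGgTtaa=4 HHggTTAA=2 HHggTTAa=4 HHggTTaa=2 HHggTtAA=2 HHggTtAa=4 HHggTtaa=2 HhGGTTAA=4 HhGGTTAa=8 HhGGTTaa=4 HhGGTtAA=4 HhGGTtAa=8 HhGGTtaa=4 HhGgTTAA=8 HhGgTTAa=16 HhGgTTaa=8 HhGgTtAA=8 HhGgTtAa=16 HhGgTtaa=8 HhggTTAA=4 HhggTTAa=8 HhggTTaa=4 HhggTtAA=4 HhggTtAa=8 HhggTtaa=4 hhGGTTAA=2 hhGGTTAa=4 hhGGTTaa=2 hhGGTtAA=2 hhGGTtAa=4 hhGGTtaa=2 hhGgTTAA=4 hhGgTTAa=8 hhGgTTaa=4 hhGgTtAA=4 hhGgTtAa=8 hhGgTtaa=4 hhggTTAA=2 hhggTTAa=4 hhggTTaa=2 hhggTtAA=2 hhggTtAa=4 hhggTtaa=2
HHggTTAA hits 2/256; gcd=2; 2÷2/256÷2 = 1/128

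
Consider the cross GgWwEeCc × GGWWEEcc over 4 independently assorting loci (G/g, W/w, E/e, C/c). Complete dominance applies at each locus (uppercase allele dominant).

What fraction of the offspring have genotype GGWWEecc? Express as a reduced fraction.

P(GGWWEecc) = 1/16

GgWwEeCc gametes: GWEC×1, GWEc×1, GWeC×1, GWec×1, GwEC×1, GwEc×1, GweC×1, Gwec×1, gWEC×1, gWEc×1, gWeC×1, gWec×1, gwEC×1, gwEc×1, gweC×1, gwec×1
GGWWEEcc gametes: GWEc×16
GgWwEeCc×GGWWEEcc grid (16·16=256): GGWWEECc=16 GGWWEEcc=16 GGWWEeCc=16 GGWWEecc=16 GGWwEECc=16 GGWwEEcc=16 GGWwEeCc=16 GGWwEecc=16 GgWWEECc=16 GgWWEEcc=16 GgWWEeCc=16 GgWWEecc=16 GgWwEECc=16 GgWwEEcc=16 GgWwEeCc=16 GgWwEecc=16
GGWWEecc hits 16/256; gcd=16; 16÷16/256÷16 = 1/16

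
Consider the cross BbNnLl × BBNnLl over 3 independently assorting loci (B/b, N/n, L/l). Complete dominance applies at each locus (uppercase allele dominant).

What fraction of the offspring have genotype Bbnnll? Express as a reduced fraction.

BbNnLl gametes: BNL×1, BNl×1, BnL×1, Bnl×1, bNL×1, bNl×1, bnL×1, bnl×1
BBNnLl gametes: BNL×2, BNl×2, BnL×2, Bnl×2
BbNnLl×BBNnLl grid (8·8=64): BBNNLL=2 BBNNLl=4 BBNNll=2 BBNnLL=4 BBNnLl=8 BBNnll=4 BBnnLL=2 BBnnLl=4 BBnnll=2 BbNNLL=2 BbNNLl=4 BbNNll=2 BbNnLL=4 BbNnLl=8 BbNnll=4 BbnnLL=2 BbnnLl=4 Bbnnll=2
Bbnnll hits 2/64; gcd=2; 2÷2/64÷2 = 1/32

P(Bbnnll) = 1/32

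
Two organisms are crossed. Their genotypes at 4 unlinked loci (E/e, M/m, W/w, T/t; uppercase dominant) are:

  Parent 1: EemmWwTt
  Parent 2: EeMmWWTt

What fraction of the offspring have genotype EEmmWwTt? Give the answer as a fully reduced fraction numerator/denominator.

EemmWwTt gametes: EmWT×2, EmWt×2, EmwT×2, Emwt×2, emWT×2, emWt×2, emwT×2, emwt×2
EeMmWWTt gametes: EMWT×2, EMWt×2, EmWT×2, EmWt×2, eMWT×2, eMWt×2, emWT×2, emWt×2
EemmWwTt×EeMmWWTt grid (16·16=256): EEMmWWTT=4 EEMmWWTt=8 EEMmWWtt=4 EEMmWwTT=4 EEMmWwTt=8 EEMmWwtt=4 EEmmWWTT=4 EEmmWWTt=8 EEmmWWtt=4 EEmmWwTT=4 EEmmWwTt=8 EEmmWwtt=4 EeMmWWTT=8 EeMmWWTt=16 EeMmWWtt=8 EeMmWwTT=8 EeMmWwTt=16 EeMmWwtt=8 EemmWWTT=8 EemmWWTt=16 EemmWWtt=8 EemmWwTT=8 EemmWwTt=16 EemmWwtt=8 eeMmWWTT=4 eeMmWWTt=8 eeMmWWtt=4 eeMmWwTT=4 eeMmWwTt=8 eeMmWwtt=4 eemmWWTT=4 eemmWWTt=8 eemmWWtt=4 eemmWwTT=4 eemmWwTt=8 eemmWwtt=4
EEmmWwTt hits 8/256; gcd=8; 8÷8/256÷8 = 1/32

P(EEmmWwTt) = 1/32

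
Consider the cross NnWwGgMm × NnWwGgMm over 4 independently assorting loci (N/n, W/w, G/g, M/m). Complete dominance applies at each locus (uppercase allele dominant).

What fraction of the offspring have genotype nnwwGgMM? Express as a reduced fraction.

NnWwGgMm gametes: NWGM×1, NWGm×1, NWgM×1, NWgm×1, NwGM×1, NwGm×1, NwgM×1, Nwgm×1, nWGM×1, nWGm×1, nWgM×1, nWgm×1, nwGM×1, nwGm×1, nwgM×1, nwgm×1
NnWwGgMm gametes: NWGM×1, NWGm×1, NWgM×1, NWgm×1, NwGM×1, NwGm×1, NwgM×1, Nwgm×1, nWGM×1, nWGm×1, nWgM×1, nWgm×1, nwGM×1, nwGm×1, nwgM×1, nwgm×1
NnWwGgMm×NnWwGgMm grid (16·16=256): NNWWGGMM=1 NNWWGGMm=2 NNWWGGmm=1 NNWWGgMM=2 NNWWGgMm=4 NNWWGgmm=2 NNWWggMM=1 NNWWggMm=2 NNWWggmm=1 NNWwGGMM=2 NNWwGGMm=4 NNWwGGmm=2 NNWwGgMM=4 NNWwGgMm=8 NNWwGgmm=4 NNWwggMM=2 NNWwggMm=4 NNWwggmm=2 NNwwGGMM=1 NNwwGGMm=2 NNwwGGmm=1 NNwwGgMM=2 NNwwGgMm=4 NNwwGgmm=2 NNwwggMM=1 NNwwggMm=2 NNwwggmm=1 NnWWGGMM=2 NnWWGGMm=4 NnWWGGmm=2 NnWWGgMM=4 NnWWGgMm=8 NnWWGgmm=4 NnWWggMM=2 NnWWggMm=4 NnWWggmm=2 NnWwGGMM=4 NnWwGGMm=8 NnWwGGmm=4 NnWwGgMM=8 NnWwGgMm=16 NnWwGgmm=8 NnWwggMM=4 NnWwggMm=8 NnWwggmm=4 NnwwGGMM=2 NnwwGGMm=4 NnwwGGmm=2 NnwwGgMM=4 NnwwGgMm=8 NnwwGgmm=4 NnwwggMM=2 NnwwggMm=4 Nnwwggmm=2 nnWWGGMM=1 nnWWGGMm=2 nnWWGGmm=1 nnWWGgMM=2 nnWWGgMm=4 nnWWGgmm=2 nnWWggMM=1 nnWWggMm=2 nnWWggmm=1 nnWwGGMM=2 nnWwGGMm=4 nnWwGGmm=2 nnWwGgMM=4 nnWwGgMm=8 nnWwGgmm=4 nnWwggMM=2 nnWwggMm=4 nnWwggmm=2 nnwwGGMM=1 nnwwGGMm=2 nnwwGGmm=1 nnwwGgMM=2 nnwwGgMm=4 nnwwGgmm=2 nnwwggMM=1 nnwwggMm=2 nnwwggmm=1
nnwwGgMM hits 2/256; gcd=2; 2÷2/256÷2 = 1/128

P(nnwwGgMM) = 1/128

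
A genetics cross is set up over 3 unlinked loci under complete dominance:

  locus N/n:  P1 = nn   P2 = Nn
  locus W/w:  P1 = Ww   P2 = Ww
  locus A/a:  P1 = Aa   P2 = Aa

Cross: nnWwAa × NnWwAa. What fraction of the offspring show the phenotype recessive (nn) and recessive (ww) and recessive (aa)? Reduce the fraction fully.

P(nn ww aa) = 1/32

nnWwAa gametes: nWA×2, nWa×2, nwA×2, nwa×2
NnWwAa gametes: NWA×1, NWa×1, NwA×1, Nwa×1, nWA×1, nWa×1, nwA×1, nwa×1
nnWwAa×NnWwAa grid (8·8=64): NnWWAA=2 NnWWAa=4 NnWWaa=2 NnWwAA=4 NnWwAa=8 NnWwaa=4 NnwwAA=2 NnwwAa=4 Nnwwaa=2 nnWWAA=2 nnWWAa=4 nnWWaa=2 nnWwAA=4 nnWwAa=8 nnWwaa=4 nnwwAA=2 nnwwAa=4 nnwwaa=2
nn ww aa hits 2/64; gcd=2; 2÷2/64÷2 = 1/32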